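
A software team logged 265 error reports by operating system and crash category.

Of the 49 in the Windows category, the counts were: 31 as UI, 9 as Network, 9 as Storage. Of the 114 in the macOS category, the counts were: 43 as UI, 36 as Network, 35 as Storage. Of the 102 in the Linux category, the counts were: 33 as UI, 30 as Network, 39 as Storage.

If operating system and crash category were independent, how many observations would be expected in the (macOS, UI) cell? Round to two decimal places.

Row total (macOS) = 114; column total (UI) = 107; grand total N = 265.
Expected count = (row total × column total) / N = 114 × 107 / 265 = 46.03.

46.03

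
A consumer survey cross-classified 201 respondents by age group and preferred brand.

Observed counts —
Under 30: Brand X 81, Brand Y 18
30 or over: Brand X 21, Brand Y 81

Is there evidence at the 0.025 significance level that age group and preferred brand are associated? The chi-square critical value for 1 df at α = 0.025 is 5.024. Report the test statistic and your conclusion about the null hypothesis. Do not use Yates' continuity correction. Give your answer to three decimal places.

75.357; reject H₀

Row totals: 99, 102. Column totals: 102, 99. Grand total N = 201.
Expected counts (row total × column total / N):
  Under 30, Brand X: 99×102/201 = 50.2388
  Under 30, Brand Y: 99×99/201 = 48.7612
  30 or over, Brand X: 102×102/201 = 51.7612
  30 or over, Brand Y: 102×99/201 = 50.2388
Contributions (O − E)²/E:
  (81 − 50.2388)²/50.2388 = 18.8351
  (18 − 48.7612)²/48.7612 = 19.4058
  (21 − 51.7612)²/51.7612 = 18.2811
  (81 − 50.2388)²/50.2388 = 18.8351
χ² = 18.8351 + 19.4058 + 18.2811 + 18.8351 = 75.357
df = (2−1)(2−1) = 1. Since 75.357 > 5.024, reject the null hypothesis of independence at α = 0.025.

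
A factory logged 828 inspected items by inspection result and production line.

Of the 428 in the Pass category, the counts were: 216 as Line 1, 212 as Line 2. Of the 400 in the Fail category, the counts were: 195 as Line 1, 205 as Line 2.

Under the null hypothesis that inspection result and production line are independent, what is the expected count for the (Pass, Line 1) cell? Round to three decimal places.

Row total (Pass) = 428; column total (Line 1) = 411; grand total N = 828.
Expected count = (row total × column total) / N = 428 × 411 / 828 = 212.449.

212.449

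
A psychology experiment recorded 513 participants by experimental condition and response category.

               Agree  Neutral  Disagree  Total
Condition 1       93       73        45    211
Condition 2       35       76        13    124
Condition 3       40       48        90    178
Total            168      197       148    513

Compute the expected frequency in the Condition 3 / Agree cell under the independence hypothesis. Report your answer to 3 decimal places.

58.292

Row total (Condition 3) = 178; column total (Agree) = 168; grand total N = 513.
Expected count = (row total × column total) / N = 178 × 168 / 513 = 58.292.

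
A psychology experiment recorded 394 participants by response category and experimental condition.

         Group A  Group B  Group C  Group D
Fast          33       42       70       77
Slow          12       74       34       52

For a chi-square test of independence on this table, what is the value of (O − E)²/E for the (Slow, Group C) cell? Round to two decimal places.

2.86

Row total (Slow) = 172; column total (Group C) = 104; N = 394.
Expected count E = 172 × 104 / 394 = 45.4010.
Contribution = (O − E)²/E = (34 − 45.4010)² / 45.4010 = 2.86.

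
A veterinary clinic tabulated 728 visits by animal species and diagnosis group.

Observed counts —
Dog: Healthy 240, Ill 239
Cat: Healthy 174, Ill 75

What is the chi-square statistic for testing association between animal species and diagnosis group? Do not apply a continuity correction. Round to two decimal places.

Row totals: 479, 249. Column totals: 414, 314. Grand total N = 728.
Expected counts (row total × column total / N):
  Dog, Healthy: 479×414/728 = 272.398
  Dog, Ill: 479×314/728 = 206.602
  Cat, Healthy: 249×414/728 = 141.602
  Cat, Ill: 249×314/728 = 107.398
Contributions (O − E)²/E:
  (240 − 272.398)²/272.398 = 3.8533
  (239 − 206.602)²/206.602 = 5.0804
  (174 − 141.602)²/141.602 = 7.4125
  (75 − 107.398)²/107.398 = 9.7733
χ² = 3.8533 + 5.0804 + 7.4125 + 9.7733 = 26.12

26.12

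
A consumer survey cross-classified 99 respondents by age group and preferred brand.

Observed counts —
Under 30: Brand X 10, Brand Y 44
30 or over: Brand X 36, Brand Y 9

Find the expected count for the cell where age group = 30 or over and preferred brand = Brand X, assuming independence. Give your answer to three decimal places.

Row total (30 or over) = 45; column total (Brand X) = 46; grand total N = 99.
Expected count = (row total × column total) / N = 45 × 46 / 99 = 20.909.

20.909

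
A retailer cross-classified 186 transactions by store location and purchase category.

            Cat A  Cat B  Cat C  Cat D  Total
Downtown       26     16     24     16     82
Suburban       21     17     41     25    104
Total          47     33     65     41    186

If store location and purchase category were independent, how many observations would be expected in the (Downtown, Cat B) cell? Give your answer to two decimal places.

Row total (Downtown) = 82; column total (Cat B) = 33; grand total N = 186.
Expected count = (row total × column total) / N = 82 × 33 / 186 = 14.55.

14.55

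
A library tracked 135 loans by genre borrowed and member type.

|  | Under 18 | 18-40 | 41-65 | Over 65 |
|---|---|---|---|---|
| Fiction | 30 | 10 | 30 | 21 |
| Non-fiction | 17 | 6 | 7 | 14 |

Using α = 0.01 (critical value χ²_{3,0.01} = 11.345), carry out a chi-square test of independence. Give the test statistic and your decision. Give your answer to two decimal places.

Row totals: 91, 44. Column totals: 47, 16, 37, 35. Grand total N = 135.
Expected counts (row total × column total / N):
  Fiction, Under 18: 91×47/135 = 31.681
  Fiction, 18-40: 91×16/135 = 10.785
  Fiction, 41-65: 91×37/135 = 24.941
  Fiction, Over 65: 91×35/135 = 23.593
  Non-fiction, Under 18: 44×47/135 = 15.319
  Non-fiction, 18-40: 44×16/135 = 5.215
  Non-fiction, 41-65: 44×37/135 = 12.059
  Non-fiction, Over 65: 44×35/135 = 11.407
Contributions (O − E)²/E:
  (30 − 31.681)²/31.681 = 0.0892
  (10 − 10.785)²/10.785 = 0.0571
  (30 − 24.941)²/24.941 = 1.0262
  (21 − 23.593)²/23.593 = 0.2850
  (17 − 15.319)²/15.319 = 0.1845
  (6 − 5.215)²/5.215 = 0.1182
  (7 − 12.059)²/12.059 = 2.1224
  (14 − 11.407)²/11.407 = 0.5894
χ² = 0.0892 + 0.0571 + 1.0262 + 0.2850 + 0.1845 + 0.1182 + 2.1224 + 0.5894 = 4.47
df = (2−1)(4−1) = 3. Since 4.47 < 11.345, fail to reject the null hypothesis of independence at α = 0.01.

4.47; fail to reject H₀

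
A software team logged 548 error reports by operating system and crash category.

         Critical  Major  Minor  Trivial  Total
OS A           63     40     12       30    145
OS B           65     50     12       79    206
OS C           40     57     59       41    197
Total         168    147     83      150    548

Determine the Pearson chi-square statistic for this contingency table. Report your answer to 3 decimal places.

Grand total N = 548.
Expected counts (row total × column total / N):
  OS A, Critical: 145×168/548 = 44.45255
  OS A, Major: 145×147/548 = 38.89599
  OS A, Minor: 145×83/548 = 21.96168
  OS A, Trivial: 145×150/548 = 39.68978
  OS B, Critical: 206×168/548 = 63.15328
  OS B, Major: 206×147/548 = 55.25912
  OS B, Minor: 206×83/548 = 31.20073
  OS B, Trivial: 206×150/548 = 56.38686
  OS C, Critical: 197×168/548 = 60.39416
  OS C, Major: 197×147/548 = 52.84489
  OS C, Minor: 197×83/548 = 29.83759
  OS C, Trivial: 197×150/548 = 53.92336
Contributions (O − E)²/E:
  (63 − 44.45255)²/44.45255 = 7.7388
  (40 − 38.89599)²/38.89599 = 0.0313
  (12 − 21.96168)²/21.96168 = 4.5186
  (30 − 39.68978)²/39.68978 = 2.3656
  (65 − 63.15328)²/63.15328 = 0.0540
  (50 − 55.25912)²/55.25912 = 0.5005
  (12 − 31.20073)²/31.20073 = 11.8160
  (79 − 56.38686)²/56.38686 = 9.0687
  (40 − 60.39416)²/60.39416 = 6.8868
  (57 − 52.84489)²/52.84489 = 0.3267
  (59 − 29.83759)²/29.83759 = 28.5025
  (41 − 53.92336)²/53.92336 = 3.0972
χ² = 7.7388 + 0.0313 + 4.5186 + 2.3656 + 0.0540 + 0.5005 + 11.8160 + 9.0687 + 6.8868 + 0.3267 + 28.5025 + 3.0972 = 74.907

74.907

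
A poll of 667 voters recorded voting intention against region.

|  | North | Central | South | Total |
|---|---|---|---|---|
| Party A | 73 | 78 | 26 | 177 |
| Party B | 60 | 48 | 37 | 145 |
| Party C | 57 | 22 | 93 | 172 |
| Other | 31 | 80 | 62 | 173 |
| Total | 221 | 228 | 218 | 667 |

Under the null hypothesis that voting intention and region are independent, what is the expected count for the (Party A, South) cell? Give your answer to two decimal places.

Row total (Party A) = 177; column total (South) = 218; grand total N = 667.
Expected count = (row total × column total) / N = 177 × 218 / 667 = 57.85.

57.85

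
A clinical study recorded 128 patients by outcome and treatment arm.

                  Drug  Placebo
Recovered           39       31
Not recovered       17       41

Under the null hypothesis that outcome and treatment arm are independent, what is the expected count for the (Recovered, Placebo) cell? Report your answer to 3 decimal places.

Row total (Recovered) = 70; column total (Placebo) = 72; grand total N = 128.
Expected count = (row total × column total) / N = 70 × 72 / 128 = 39.375.

39.375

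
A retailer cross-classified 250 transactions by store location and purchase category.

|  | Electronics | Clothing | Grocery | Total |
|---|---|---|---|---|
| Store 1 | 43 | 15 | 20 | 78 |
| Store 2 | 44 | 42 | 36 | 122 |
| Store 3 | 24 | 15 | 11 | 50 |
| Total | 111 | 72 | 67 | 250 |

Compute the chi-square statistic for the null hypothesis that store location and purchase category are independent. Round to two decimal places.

Grand total N = 250.
Expected counts (row total × column total / N):
  Store 1, Electronics: 78×111/250 = 34.632
  Store 1, Clothing: 78×72/250 = 22.464
  Store 1, Grocery: 78×67/250 = 20.904
  Store 2, Electronics: 122×111/250 = 54.168
  Store 2, Clothing: 122×72/250 = 35.136
  Store 2, Grocery: 122×67/250 = 32.696
  Store 3, Electronics: 50×111/250 = 22.200
  Store 3, Clothing: 50×72/250 = 14.400
  Store 3, Grocery: 50×67/250 = 13.400
Contributions (O − E)²/E:
  (43 − 34.632)²/34.632 = 2.0219
  (15 − 22.464)²/22.464 = 2.4800
  (20 − 20.904)²/20.904 = 0.0391
  (44 − 54.168)²/54.168 = 1.9087
  (42 − 35.136)²/35.136 = 1.3409
  (36 − 32.696)²/32.696 = 0.3339
  (24 − 22.200)²/22.200 = 0.1459
  (15 − 14.400)²/14.400 = 0.0250
  (11 − 13.400)²/13.400 = 0.4299
χ² = 2.0219 + 2.4800 + 0.0391 + 1.9087 + 1.3409 + 0.3339 + 0.1459 + 0.0250 + 0.4299 = 8.73

8.73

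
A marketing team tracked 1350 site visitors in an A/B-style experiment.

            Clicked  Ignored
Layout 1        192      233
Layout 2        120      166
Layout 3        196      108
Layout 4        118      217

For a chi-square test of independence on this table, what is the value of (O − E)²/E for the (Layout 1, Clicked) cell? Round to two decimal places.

0.13

Row total (Layout 1) = 425; column total (Clicked) = 626; N = 1350.
Expected count E = 425 × 626 / 1350 = 197.074.
Contribution = (O − E)²/E = (192 − 197.074)² / 197.074 = 0.13.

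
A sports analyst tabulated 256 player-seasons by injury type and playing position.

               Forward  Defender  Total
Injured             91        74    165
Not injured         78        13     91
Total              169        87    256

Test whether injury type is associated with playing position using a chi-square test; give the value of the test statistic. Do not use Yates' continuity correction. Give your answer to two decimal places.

Grand total N = 256.
Expected counts (row total × column total / N):
  Injured, Forward: 165×169/256 = 108.926
  Injured, Defender: 165×87/256 = 56.074
  Not injured, Forward: 91×169/256 = 60.074
  Not injured, Defender: 91×87/256 = 30.926
Contributions (O − E)²/E:
  (91 − 108.926)²/108.926 = 2.9501
  (74 − 56.074)²/56.074 = 5.7307
  (78 − 60.074)²/60.074 = 5.3491
  (13 − 30.926)²/30.926 = 10.3907
χ² = 2.9501 + 5.7307 + 5.3491 + 10.3907 = 24.42

24.42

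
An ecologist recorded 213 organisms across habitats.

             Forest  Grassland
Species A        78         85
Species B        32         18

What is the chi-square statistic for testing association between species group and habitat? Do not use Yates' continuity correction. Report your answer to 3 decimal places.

Row totals: 163, 50. Column totals: 110, 103. Grand total N = 213.
Expected counts (row total × column total / N):
  Species A, Forest: 163×110/213 = 84.1784
  Species A, Grassland: 163×103/213 = 78.8216
  Species B, Forest: 50×110/213 = 25.8216
  Species B, Grassland: 50×103/213 = 24.1784
Contributions (O − E)²/E:
  (78 − 84.1784)²/84.1784 = 0.4535
  (85 − 78.8216)²/78.8216 = 0.4843
  (32 − 25.8216)²/25.8216 = 1.4783
  (18 − 24.1784)²/24.1784 = 1.5788
χ² = 0.4535 + 0.4843 + 1.4783 + 1.5788 = 3.995

3.995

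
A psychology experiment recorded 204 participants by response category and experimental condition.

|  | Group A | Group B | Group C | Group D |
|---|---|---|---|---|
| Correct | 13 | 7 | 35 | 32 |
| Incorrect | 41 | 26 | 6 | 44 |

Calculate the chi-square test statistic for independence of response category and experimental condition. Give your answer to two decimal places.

Row totals: 87, 117. Column totals: 54, 33, 41, 76. Grand total N = 204.
Expected counts (row total × column total / N):
  Correct, Group A: 87×54/204 = 23.0294
  Correct, Group B: 87×33/204 = 14.0735
  Correct, Group C: 87×41/204 = 17.4853
  Correct, Group D: 87×76/204 = 32.4118
  Incorrect, Group A: 117×54/204 = 30.9706
  Incorrect, Group B: 117×33/204 = 18.9265
  Incorrect, Group C: 117×41/204 = 23.5147
  Incorrect, Group D: 117×76/204 = 43.5882
Contributions (O − E)²/E:
  (13 − 23.0294)²/23.0294 = 4.3678
  (7 − 14.0735)²/14.0735 = 3.5552
  (35 − 17.4853)²/17.4853 = 17.5441
  (32 − 32.4118)²/32.4118 = 0.0052
  (41 − 30.9706)²/30.9706 = 3.2479
  (26 − 18.9265)²/18.9265 = 2.6436
  (6 − 23.5147)²/23.5147 = 13.0457
  (44 − 43.5882)²/43.5882 = 0.0039
χ² = 4.3678 + 3.5552 + 17.5441 + 0.0052 + 3.2479 + 2.6436 + 13.0457 + 0.0039 = 44.41

44.41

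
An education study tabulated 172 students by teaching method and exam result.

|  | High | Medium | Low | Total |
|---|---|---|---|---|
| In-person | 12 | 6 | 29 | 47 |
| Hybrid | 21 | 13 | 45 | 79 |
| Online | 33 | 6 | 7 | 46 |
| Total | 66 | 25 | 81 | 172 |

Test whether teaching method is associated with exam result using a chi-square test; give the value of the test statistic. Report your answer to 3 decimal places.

32.289

Grand total N = 172.
Expected counts (row total × column total / N):
  In-person, High: 47×66/172 = 18.0349
  In-person, Medium: 47×25/172 = 6.8314
  In-person, Low: 47×81/172 = 22.1337
  Hybrid, High: 79×66/172 = 30.3140
  Hybrid, Medium: 79×25/172 = 11.4826
  Hybrid, Low: 79×81/172 = 37.2035
  Online, High: 46×66/172 = 17.6512
  Online, Medium: 46×25/172 = 6.6860
  Online, Low: 46×81/172 = 21.6628
Contributions (O − E)²/E:
  (12 − 18.0349)²/18.0349 = 2.0194
  (6 − 6.8314)²/6.8314 = 0.1012
  (29 − 22.1337)²/22.1337 = 2.1301
  (21 − 30.3140)²/30.3140 = 2.8617
  (13 − 11.4826)²/11.4826 = 0.2005
  (45 − 37.2035)²/37.2035 = 1.6339
  (33 − 17.6512)²/17.6512 = 13.3467
  (6 − 6.6860)²/6.6860 = 0.0704
  (7 − 21.6628)²/21.6628 = 9.9247
χ² = 2.0194 + 0.1012 + 2.1301 + 2.8617 + 0.2005 + 1.6339 + 13.3467 + 0.0704 + 9.9247 = 32.289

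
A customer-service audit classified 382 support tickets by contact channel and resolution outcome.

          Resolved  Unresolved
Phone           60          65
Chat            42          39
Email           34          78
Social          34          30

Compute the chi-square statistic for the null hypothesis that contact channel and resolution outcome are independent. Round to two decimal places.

13.39

Row totals: 125, 81, 112, 64. Column totals: 170, 212. Grand total N = 382.
Expected counts (row total × column total / N):
  Phone, Resolved: 125×170/382 = 55.628
  Phone, Unresolved: 125×212/382 = 69.372
  Chat, Resolved: 81×170/382 = 36.047
  Chat, Unresolved: 81×212/382 = 44.953
  Email, Resolved: 112×170/382 = 49.843
  Email, Unresolved: 112×212/382 = 62.157
  Social, Resolved: 64×170/382 = 28.482
  Social, Unresolved: 64×212/382 = 35.518
Contributions (O − E)²/E:
  (60 − 55.628)²/55.628 = 0.3436
  (65 − 69.372)²/69.372 = 0.2755
  (42 − 36.047)²/36.047 = 0.9831
  (39 − 44.953)²/44.953 = 0.7883
  (34 − 49.843)²/49.843 = 5.0358
  (78 − 62.157)²/62.157 = 4.0382
  (34 − 28.482)²/28.482 = 1.0690
  (30 − 35.518)²/35.518 = 0.8573
χ² = 0.3436 + 0.2755 + 0.9831 + 0.7883 + 5.0358 + 4.0382 + 1.0690 + 0.8573 = 13.39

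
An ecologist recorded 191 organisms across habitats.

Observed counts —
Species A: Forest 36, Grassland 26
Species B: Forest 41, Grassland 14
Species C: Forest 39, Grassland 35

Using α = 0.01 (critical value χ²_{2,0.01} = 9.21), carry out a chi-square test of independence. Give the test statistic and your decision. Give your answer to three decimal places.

6.586; fail to reject H₀

Row totals: 62, 55, 74. Column totals: 116, 75. Grand total N = 191.
Expected counts (row total × column total / N):
  Species A, Forest: 62×116/191 = 37.6545
  Species A, Grassland: 62×75/191 = 24.3455
  Species B, Forest: 55×116/191 = 33.4031
  Species B, Grassland: 55×75/191 = 21.5969
  Species C, Forest: 74×116/191 = 44.9424
  Species C, Grassland: 74×75/191 = 29.0576
Contributions (O − E)²/E:
  (36 − 37.6545)²/37.6545 = 0.0727
  (26 − 24.3455)²/24.3455 = 0.1124
  (41 − 33.4031)²/33.4031 = 1.7278
  (14 − 21.5969)²/21.5969 = 2.6723
  (39 − 44.9424)²/44.9424 = 0.7857
  (35 − 29.0576)²/29.0576 = 1.2152
χ² = 0.0727 + 0.1124 + 1.7278 + 2.6723 + 0.7857 + 1.2152 = 6.586
df = (3−1)(2−1) = 2. Since 6.586 < 9.21, fail to reject the null hypothesis of independence at α = 0.01.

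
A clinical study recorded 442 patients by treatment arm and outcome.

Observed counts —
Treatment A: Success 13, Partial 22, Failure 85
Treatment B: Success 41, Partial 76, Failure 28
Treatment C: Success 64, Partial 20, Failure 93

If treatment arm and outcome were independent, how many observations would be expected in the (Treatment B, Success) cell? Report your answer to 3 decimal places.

Row total (Treatment B) = 145; column total (Success) = 118; grand total N = 442.
Expected count = (row total × column total) / N = 145 × 118 / 442 = 38.710.

38.710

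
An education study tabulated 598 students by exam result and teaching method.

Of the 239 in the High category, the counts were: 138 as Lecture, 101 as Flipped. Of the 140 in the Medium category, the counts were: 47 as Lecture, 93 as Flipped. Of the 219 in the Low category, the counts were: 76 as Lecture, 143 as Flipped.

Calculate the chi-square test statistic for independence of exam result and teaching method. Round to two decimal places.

Row totals: 239, 140, 219. Column totals: 261, 337. Grand total N = 598.
Expected counts (row total × column total / N):
  High, Lecture: 239×261/598 = 104.313
  High, Flipped: 239×337/598 = 134.687
  Medium, Lecture: 140×261/598 = 61.104
  Medium, Flipped: 140×337/598 = 78.896
  Low, Lecture: 219×261/598 = 95.584
  Low, Flipped: 219×337/598 = 123.416
Contributions (O − E)²/E:
  (138 − 104.313)²/104.313 = 10.8789
  (101 − 134.687)²/134.687 = 8.4256
  (47 − 61.104)²/61.104 = 3.2555
  (93 − 78.896)²/78.896 = 2.5213
  (76 − 95.584)²/95.584 = 4.0125
  (143 − 123.416)²/123.416 = 3.1076
χ² = 10.8789 + 8.4256 + 3.2555 + 2.5213 + 4.0125 + 3.1076 = 32.20

32.20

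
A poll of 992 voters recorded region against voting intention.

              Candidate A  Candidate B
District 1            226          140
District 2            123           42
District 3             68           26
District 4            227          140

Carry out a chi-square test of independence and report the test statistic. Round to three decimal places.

12.118

Row totals: 366, 165, 94, 367. Column totals: 644, 348. Grand total N = 992.
Expected counts (row total × column total / N):
  District 1, Candidate A: 366×644/992 = 237.6048
  District 1, Candidate B: 366×348/992 = 128.3952
  District 2, Candidate A: 165×644/992 = 107.1169
  District 2, Candidate B: 165×348/992 = 57.8831
  District 3, Candidate A: 94×644/992 = 61.0242
  District 3, Candidate B: 94×348/992 = 32.9758
  District 4, Candidate A: 367×644/992 = 238.2540
  District 4, Candidate B: 367×348/992 = 128.7460
Contributions (O − E)²/E:
  (226 − 237.6048)²/237.6048 = 0.5668
  (140 − 128.3952)²/128.3952 = 1.0489
  (123 − 107.1169)²/107.1169 = 2.3551
  (42 − 57.8831)²/57.8831 = 4.3583
  (68 − 61.0242)²/61.0242 = 0.7974
  (26 − 32.9758)²/32.9758 = 1.4757
  (227 − 238.2540)²/238.2540 = 0.5316
  (140 − 128.7460)²/128.7460 = 0.9837
χ² = 0.5668 + 1.0489 + 2.3551 + 4.3583 + 0.7974 + 1.4757 + 0.5316 + 0.9837 = 12.118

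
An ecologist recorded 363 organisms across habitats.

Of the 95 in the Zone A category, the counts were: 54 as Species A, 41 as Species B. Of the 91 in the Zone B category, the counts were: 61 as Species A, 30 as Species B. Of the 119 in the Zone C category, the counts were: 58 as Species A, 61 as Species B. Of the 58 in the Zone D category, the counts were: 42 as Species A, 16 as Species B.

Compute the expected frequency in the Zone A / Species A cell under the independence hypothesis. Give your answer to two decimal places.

56.27

Row total (Zone A) = 95; column total (Species A) = 215; grand total N = 363.
Expected count = (row total × column total) / N = 95 × 215 / 363 = 56.27.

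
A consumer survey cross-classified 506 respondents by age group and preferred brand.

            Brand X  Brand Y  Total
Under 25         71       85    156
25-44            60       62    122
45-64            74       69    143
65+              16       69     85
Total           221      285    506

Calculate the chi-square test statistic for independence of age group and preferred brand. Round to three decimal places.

Grand total N = 506.
Expected counts (row total × column total / N):
  Under 25, Brand X: 156×221/506 = 68.1344
  Under 25, Brand Y: 156×285/506 = 87.8656
  25-44, Brand X: 122×221/506 = 53.2846
  25-44, Brand Y: 122×285/506 = 68.7154
  45-64, Brand X: 143×221/506 = 62.4565
  45-64, Brand Y: 143×285/506 = 80.5435
  65+, Brand X: 85×221/506 = 37.1245
  65+, Brand Y: 85×285/506 = 47.8755
Contributions (O − E)²/E:
  (71 − 68.1344)²/68.1344 = 0.1205
  (85 − 87.8656)²/87.8656 = 0.0935
  (60 − 53.2846)²/53.2846 = 0.8463
  (62 − 68.7154)²/68.7154 = 0.6563
  (74 − 62.4565)²/62.4565 = 2.1335
  (69 − 80.5435)²/80.5435 = 1.6544
  (16 − 37.1245)²/37.1245 = 12.0202
  (69 − 47.8755)²/47.8755 = 9.3209
χ² = 0.1205 + 0.0935 + 0.8463 + 0.6563 + 2.1335 + 1.6544 + 12.0202 + 9.3209 = 26.846

26.846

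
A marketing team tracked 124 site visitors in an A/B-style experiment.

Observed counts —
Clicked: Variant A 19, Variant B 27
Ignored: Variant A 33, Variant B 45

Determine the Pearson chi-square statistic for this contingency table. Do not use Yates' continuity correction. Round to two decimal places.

0.01

Row totals: 46, 78. Column totals: 52, 72. Grand total N = 124.
Expected counts (row total × column total / N):
  Clicked, Variant A: 46×52/124 = 19.290
  Clicked, Variant B: 46×72/124 = 26.710
  Ignored, Variant A: 78×52/124 = 32.710
  Ignored, Variant B: 78×72/124 = 45.290
Contributions (O − E)²/E:
  (19 − 19.290)²/19.290 = 0.0044
  (27 − 26.710)²/26.710 = 0.0031
  (33 − 32.710)²/32.710 = 0.0026
  (45 − 45.290)²/45.290 = 0.0019
χ² = 0.0044 + 0.0031 + 0.0026 + 0.0019 = 0.01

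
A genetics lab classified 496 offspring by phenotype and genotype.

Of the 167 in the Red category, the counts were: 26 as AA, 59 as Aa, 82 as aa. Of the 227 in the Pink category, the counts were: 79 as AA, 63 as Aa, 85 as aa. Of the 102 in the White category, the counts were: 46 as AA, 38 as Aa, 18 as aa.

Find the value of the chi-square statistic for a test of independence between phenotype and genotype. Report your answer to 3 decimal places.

40.255

Row totals: 167, 227, 102. Column totals: 151, 160, 185. Grand total N = 496.
Expected counts (row total × column total / N):
  Red, AA: 167×151/496 = 50.8407
  Red, Aa: 167×160/496 = 53.8710
  Red, aa: 167×185/496 = 62.2883
  Pink, AA: 227×151/496 = 69.1069
  Pink, Aa: 227×160/496 = 73.2258
  Pink, aa: 227×185/496 = 84.6673
  White, AA: 102×151/496 = 31.0524
  White, Aa: 102×160/496 = 32.9032
  White, aa: 102×185/496 = 38.0444
Contributions (O − E)²/E:
  (26 − 50.8407)²/50.8407 = 12.1371
  (59 − 53.8710)²/53.8710 = 0.4883
  (82 − 62.2883)²/62.2883 = 6.2379
  (79 − 69.1069)²/69.1069 = 1.4163
  (63 − 73.2258)²/73.2258 = 1.4280
  (85 − 84.6673)²/84.6673 = 0.0013
  (46 − 31.0524)²/31.0524 = 7.1953
  (38 − 32.9032)²/32.9032 = 0.7895
  (18 − 38.0444)²/38.0444 = 10.5608
χ² = 12.1371 + 0.4883 + 6.2379 + 1.4163 + 1.4280 + 0.0013 + 7.1953 + 0.7895 + 10.5608 = 40.255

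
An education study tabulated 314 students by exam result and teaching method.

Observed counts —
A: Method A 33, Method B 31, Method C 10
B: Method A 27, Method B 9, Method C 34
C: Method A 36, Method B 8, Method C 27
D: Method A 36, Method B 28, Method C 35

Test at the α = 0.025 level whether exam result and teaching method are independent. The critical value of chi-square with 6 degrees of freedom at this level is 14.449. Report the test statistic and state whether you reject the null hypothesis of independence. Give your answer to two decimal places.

Row totals: 74, 70, 71, 99. Column totals: 132, 76, 106. Grand total N = 314.
Expected counts (row total × column total / N):
  A, Method A: 74×132/314 = 31.108
  A, Method B: 74×76/314 = 17.911
  A, Method C: 74×106/314 = 24.981
  B, Method A: 70×132/314 = 29.427
  B, Method B: 70×76/314 = 16.943
  B, Method C: 70×106/314 = 23.631
  C, Method A: 71×132/314 = 29.847
  C, Method B: 71×76/314 = 17.185
  C, Method C: 71×106/314 = 23.968
  D, Method A: 99×132/314 = 41.618
  D, Method B: 99×76/314 = 23.962
  D, Method C: 99×106/314 = 33.420
Contributions (O − E)²/E:
  (33 − 31.108)²/31.108 = 0.1151
  (31 − 17.911)²/17.911 = 9.5652
  (10 − 24.981)²/24.981 = 8.9840
  (27 − 29.427)²/29.427 = 0.2002
  (9 − 16.943)²/16.943 = 3.7237
  (34 − 23.631)²/23.631 = 4.5498
  (36 − 29.847)²/29.847 = 1.2684
  (8 − 17.185)²/17.185 = 4.9092
  (27 − 23.968)²/23.968 = 0.3836
  (36 − 41.618)²/41.618 = 0.7584
  (28 − 23.962)²/23.962 = 0.6805
  (35 − 33.420)²/33.420 = 0.0747
χ² = 0.1151 + 9.5652 + 8.9840 + 0.2002 + 3.7237 + 4.5498 + 1.2684 + 4.9092 + 0.3836 + 0.7584 + 0.6805 + 0.0747 = 35.21
df = (4−1)(3−1) = 6. Since 35.21 > 14.449, reject the null hypothesis of independence at α = 0.025.

35.21; reject H₀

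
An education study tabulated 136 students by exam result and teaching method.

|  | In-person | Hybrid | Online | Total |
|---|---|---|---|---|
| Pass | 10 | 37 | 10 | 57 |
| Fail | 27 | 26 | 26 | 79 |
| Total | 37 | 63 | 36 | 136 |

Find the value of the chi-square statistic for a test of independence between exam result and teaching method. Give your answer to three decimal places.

Grand total N = 136.
Expected counts (row total × column total / N):
  Pass, In-person: 57×37/136 = 15.5074
  Pass, Hybrid: 57×63/136 = 26.4044
  Pass, Online: 57×36/136 = 15.0882
  Fail, In-person: 79×37/136 = 21.4926
  Fail, Hybrid: 79×63/136 = 36.5956
  Fail, Online: 79×36/136 = 20.9118
Contributions (O − E)²/E:
  (10 − 15.5074)²/15.5074 = 1.9559
  (37 − 26.4044)²/26.4044 = 4.2518
  (10 − 15.0882)²/15.0882 = 1.7159
  (27 − 21.4926)²/21.4926 = 1.4113
  (26 − 36.5956)²/36.5956 = 3.0678
  (26 − 20.9118)²/20.9118 = 1.2380
χ² = 1.9559 + 4.2518 + 1.7159 + 1.4113 + 3.0678 + 1.2380 = 13.641

13.641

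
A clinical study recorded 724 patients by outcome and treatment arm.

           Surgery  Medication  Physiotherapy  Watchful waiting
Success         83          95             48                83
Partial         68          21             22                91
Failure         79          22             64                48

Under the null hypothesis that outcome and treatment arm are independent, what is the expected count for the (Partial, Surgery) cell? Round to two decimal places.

Row total (Partial) = 202; column total (Surgery) = 230; grand total N = 724.
Expected count = (row total × column total) / N = 202 × 230 / 724 = 64.17.

64.17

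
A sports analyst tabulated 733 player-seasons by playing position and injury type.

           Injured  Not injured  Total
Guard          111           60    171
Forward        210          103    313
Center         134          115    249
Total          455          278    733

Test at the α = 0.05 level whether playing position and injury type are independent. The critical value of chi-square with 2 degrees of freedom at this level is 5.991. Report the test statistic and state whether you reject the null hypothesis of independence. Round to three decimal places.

Grand total N = 733.
Expected counts (row total × column total / N):
  Guard, Injured: 171×455/733 = 106.1460
  Guard, Not injured: 171×278/733 = 64.8540
  Forward, Injured: 313×455/733 = 194.2906
  Forward, Not injured: 313×278/733 = 118.7094
  Center, Injured: 249×455/733 = 154.5634
  Center, Not injured: 249×278/733 = 94.4366
Contributions (O − E)²/E:
  (111 − 106.1460)²/106.1460 = 0.2220
  (60 − 64.8540)²/64.8540 = 0.3633
  (210 − 194.2906)²/194.2906 = 1.2702
  (103 − 118.7094)²/118.7094 = 2.0789
  (134 − 154.5634)²/154.5634 = 2.7358
  (115 − 94.4366)²/94.4366 = 4.4776
χ² = 0.2220 + 0.3633 + 1.2702 + 2.0789 + 2.7358 + 4.4776 = 11.148
df = (3−1)(2−1) = 2. Since 11.148 > 5.991, reject the null hypothesis of independence at α = 0.05.

11.148; reject H₀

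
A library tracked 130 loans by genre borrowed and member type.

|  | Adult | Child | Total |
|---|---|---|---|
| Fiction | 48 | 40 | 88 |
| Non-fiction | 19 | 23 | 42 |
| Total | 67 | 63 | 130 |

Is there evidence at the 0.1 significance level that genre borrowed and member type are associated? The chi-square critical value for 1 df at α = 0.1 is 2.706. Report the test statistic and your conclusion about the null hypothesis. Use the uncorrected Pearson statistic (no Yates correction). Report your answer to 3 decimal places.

Grand total N = 130.
Expected counts (row total × column total / N):
  Fiction, Adult: 88×67/130 = 45.3538
  Fiction, Child: 88×63/130 = 42.6462
  Non-fiction, Adult: 42×67/130 = 21.6462
  Non-fiction, Child: 42×63/130 = 20.3538
Contributions (O − E)²/E:
  (48 − 45.3538)²/45.3538 = 0.1544
  (40 − 42.6462)²/42.6462 = 0.1642
  (19 − 21.6462)²/21.6462 = 0.3235
  (23 − 20.3538)²/20.3538 = 0.3440
χ² = 0.1544 + 0.1642 + 0.3235 + 0.3440 = 0.986
df = (2−1)(2−1) = 1. Since 0.986 < 2.706, fail to reject the null hypothesis of independence at α = 0.1.

0.986; fail to reject H₀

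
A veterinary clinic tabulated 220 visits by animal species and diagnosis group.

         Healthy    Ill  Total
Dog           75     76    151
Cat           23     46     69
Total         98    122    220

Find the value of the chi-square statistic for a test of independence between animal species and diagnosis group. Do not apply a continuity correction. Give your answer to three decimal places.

5.116

Grand total N = 220.
Expected counts (row total × column total / N):
  Dog, Healthy: 151×98/220 = 67.2636
  Dog, Ill: 151×122/220 = 83.7364
  Cat, Healthy: 69×98/220 = 30.7364
  Cat, Ill: 69×122/220 = 38.2636
Contributions (O − E)²/E:
  (75 − 67.2636)²/67.2636 = 0.8898
  (76 − 83.7364)²/83.7364 = 0.7148
  (23 − 30.7364)²/30.7364 = 1.9473
  (46 − 38.2636)²/38.2636 = 1.5642
χ² = 0.8898 + 0.7148 + 1.9473 + 1.5642 = 5.116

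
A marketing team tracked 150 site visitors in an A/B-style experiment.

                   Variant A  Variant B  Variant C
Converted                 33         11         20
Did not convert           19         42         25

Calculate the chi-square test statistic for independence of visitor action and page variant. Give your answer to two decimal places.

19.65

Row totals: 64, 86. Column totals: 52, 53, 45. Grand total N = 150.
Expected counts (row total × column total / N):
  Converted, Variant A: 64×52/150 = 22.187
  Converted, Variant B: 64×53/150 = 22.613
  Converted, Variant C: 64×45/150 = 19.200
  Did not convert, Variant A: 86×52/150 = 29.813
  Did not convert, Variant B: 86×53/150 = 30.387
  Did not convert, Variant C: 86×45/150 = 25.800
Contributions (O − E)²/E:
  (33 − 22.187)²/22.187 = 5.2698
  (11 − 22.613)²/22.613 = 5.9639
  (20 − 19.200)²/19.200 = 0.0333
  (19 − 29.813)²/29.813 = 3.9218
  (42 − 30.387)²/30.387 = 4.4381
  (25 − 25.800)²/25.800 = 0.0248
χ² = 5.2698 + 5.9639 + 0.0333 + 3.9218 + 4.4381 + 0.0248 = 19.65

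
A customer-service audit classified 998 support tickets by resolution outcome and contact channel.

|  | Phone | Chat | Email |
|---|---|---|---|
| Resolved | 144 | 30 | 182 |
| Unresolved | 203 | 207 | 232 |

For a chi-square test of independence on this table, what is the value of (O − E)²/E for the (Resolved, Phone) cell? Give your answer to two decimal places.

Row total (Resolved) = 356; column total (Phone) = 347; N = 998.
Expected count E = 356 × 347 / 998 = 123.780.
Contribution = (O − E)²/E = (144 − 123.780)² / 123.780 = 3.30.

3.30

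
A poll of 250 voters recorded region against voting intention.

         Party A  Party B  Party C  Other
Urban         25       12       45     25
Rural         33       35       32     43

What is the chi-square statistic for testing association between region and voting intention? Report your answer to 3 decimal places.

Row totals: 107, 143. Column totals: 58, 47, 77, 68. Grand total N = 250.
Expected counts (row total × column total / N):
  Urban, Party A: 107×58/250 = 24.8240
  Urban, Party B: 107×47/250 = 20.1160
  Urban, Party C: 107×77/250 = 32.9560
  Urban, Other: 107×68/250 = 29.1040
  Rural, Party A: 143×58/250 = 33.1760
  Rural, Party B: 143×47/250 = 26.8840
  Rural, Party C: 143×77/250 = 44.0440
  Rural, Other: 143×68/250 = 38.8960
Contributions (O − E)²/E:
  (25 − 24.8240)²/24.8240 = 0.0012
  (12 − 20.1160)²/20.1160 = 3.2745
  (45 − 32.9560)²/32.9560 = 4.4016
  (25 − 29.1040)²/29.1040 = 0.5787
  (33 − 33.1760)²/33.1760 = 0.0009
  (35 − 26.8840)²/26.8840 = 2.4501
  (32 − 44.0440)²/44.0440 = 3.2935
  (43 − 38.8960)²/38.8960 = 0.4330
χ² = 0.0012 + 3.2745 + 4.4016 + 0.5787 + 0.0009 + 2.4501 + 3.2935 + 0.4330 = 14.434

14.434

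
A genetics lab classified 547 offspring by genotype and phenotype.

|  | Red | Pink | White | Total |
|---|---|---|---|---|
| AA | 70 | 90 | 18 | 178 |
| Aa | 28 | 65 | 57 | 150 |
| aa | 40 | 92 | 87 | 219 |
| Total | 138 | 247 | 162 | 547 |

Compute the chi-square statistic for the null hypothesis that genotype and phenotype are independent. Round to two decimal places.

Grand total N = 547.
Expected counts (row total × column total / N):
  AA, Red: 178×138/547 = 44.907
  AA, Pink: 178×247/547 = 80.377
  AA, White: 178×162/547 = 52.717
  Aa, Red: 150×138/547 = 37.843
  Aa, Pink: 150×247/547 = 67.733
  Aa, White: 150×162/547 = 44.424
  aa, Red: 219×138/547 = 55.250
  aa, Pink: 219×247/547 = 98.890
  aa, White: 219×162/547 = 64.859
Contributions (O − E)²/E:
  (70 − 44.907)²/44.907 = 14.0214
  (90 − 80.377)²/80.377 = 1.1521
  (18 − 52.717)²/52.717 = 22.8630
  (28 − 37.843)²/37.843 = 2.5602
  (65 − 67.733)²/67.733 = 0.1103
  (57 − 44.424)²/44.424 = 3.5601
  (40 − 55.250)²/55.250 = 4.2093
  (92 − 98.890)²/98.890 = 0.4800
  (87 − 64.859)²/64.859 = 7.5583
χ² = 14.0214 + 1.1521 + 22.8630 + 2.5602 + 0.1103 + 3.5601 + 4.2093 + 0.4800 + 7.5583 = 56.51

56.51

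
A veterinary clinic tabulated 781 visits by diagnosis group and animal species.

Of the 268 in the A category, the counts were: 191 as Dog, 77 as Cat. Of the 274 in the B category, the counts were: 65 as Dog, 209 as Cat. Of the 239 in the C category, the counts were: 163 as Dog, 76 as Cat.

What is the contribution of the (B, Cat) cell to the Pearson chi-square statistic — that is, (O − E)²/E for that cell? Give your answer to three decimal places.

52.943

Row total (B) = 274; column total (Cat) = 362; N = 781.
Expected count E = 274 × 362 / 781 = 127.0013.
Contribution = (O − E)²/E = (209 − 127.0013)² / 127.0013 = 52.943.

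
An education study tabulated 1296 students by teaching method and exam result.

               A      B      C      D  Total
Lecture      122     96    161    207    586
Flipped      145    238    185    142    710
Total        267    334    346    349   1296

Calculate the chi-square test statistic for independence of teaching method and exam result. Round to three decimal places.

Grand total N = 1296.
Expected counts (row total × column total / N):
  Lecture, A: 586×267/1296 = 120.7269
  Lecture, B: 586×334/1296 = 151.0216
  Lecture, C: 586×346/1296 = 156.4475
  Lecture, D: 586×349/1296 = 157.8040
  Flipped, A: 710×267/1296 = 146.2731
  Flipped, B: 710×334/1296 = 182.9784
  Flipped, C: 710×346/1296 = 189.5525
  Flipped, D: 710×349/1296 = 191.1960
Contributions (O − E)²/E:
  (122 − 120.7269)²/120.7269 = 0.0134
  (96 − 151.0216)²/151.0216 = 20.0460
  (161 − 156.4475)²/156.4475 = 0.1325
  (207 − 157.8040)²/157.8040 = 15.3370
  (145 − 146.2731)²/146.2731 = 0.0111
  (238 − 182.9784)²/182.9784 = 16.5450
  (185 − 189.5525)²/189.5525 = 0.1093
  (142 − 191.1960)²/191.1960 = 12.6585
χ² = 0.0134 + 20.0460 + 0.1325 + 15.3370 + 0.0111 + 16.5450 + 0.1093 + 12.6585 = 64.853

64.853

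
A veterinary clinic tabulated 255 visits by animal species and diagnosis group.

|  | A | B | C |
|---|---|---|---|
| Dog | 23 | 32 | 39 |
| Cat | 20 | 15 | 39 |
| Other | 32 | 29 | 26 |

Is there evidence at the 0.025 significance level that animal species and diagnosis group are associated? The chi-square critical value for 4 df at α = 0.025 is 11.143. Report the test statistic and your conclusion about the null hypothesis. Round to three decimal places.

10.841; fail to reject H₀

Row totals: 94, 74, 87. Column totals: 75, 76, 104. Grand total N = 255.
Expected counts (row total × column total / N):
  Dog, A: 94×75/255 = 27.6471
  Dog, B: 94×76/255 = 28.0157
  Dog, C: 94×104/255 = 38.3373
  Cat, A: 74×75/255 = 21.7647
  Cat, B: 74×76/255 = 22.0549
  Cat, C: 74×104/255 = 30.1804
  Other, A: 87×75/255 = 25.5882
  Other, B: 87×76/255 = 25.9294
  Other, C: 87×104/255 = 35.4824
Contributions (O − E)²/E:
  (23 − 27.6471)²/27.6471 = 0.7811
  (32 − 28.0157)²/28.0157 = 0.5666
  (39 − 38.3373)²/38.3373 = 0.0115
  (20 − 21.7647)²/21.7647 = 0.1431
  (15 − 22.0549)²/22.0549 = 2.2567
  (39 − 30.1804)²/30.1804 = 2.5773
  (32 − 25.5882)²/25.5882 = 1.6066
  (29 − 25.9294)²/25.9294 = 0.3636
  (26 − 35.4824)²/35.4824 = 2.5341
χ² = 0.7811 + 0.5666 + 0.0115 + 0.1431 + 2.2567 + 2.5773 + 1.6066 + 0.3636 + 2.5341 = 10.841
df = (3−1)(3−1) = 4. Since 10.841 < 11.143, fail to reject the null hypothesis of independence at α = 0.025.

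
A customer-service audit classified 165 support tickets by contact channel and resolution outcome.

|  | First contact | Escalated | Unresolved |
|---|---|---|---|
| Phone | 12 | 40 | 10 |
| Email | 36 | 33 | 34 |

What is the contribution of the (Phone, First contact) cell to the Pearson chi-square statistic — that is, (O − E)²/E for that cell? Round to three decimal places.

Row total (Phone) = 62; column total (First contact) = 48; N = 165.
Expected count E = 62 × 48 / 165 = 18.0364.
Contribution = (O − E)²/E = (12 − 18.0364)² / 18.0364 = 2.020.

2.020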